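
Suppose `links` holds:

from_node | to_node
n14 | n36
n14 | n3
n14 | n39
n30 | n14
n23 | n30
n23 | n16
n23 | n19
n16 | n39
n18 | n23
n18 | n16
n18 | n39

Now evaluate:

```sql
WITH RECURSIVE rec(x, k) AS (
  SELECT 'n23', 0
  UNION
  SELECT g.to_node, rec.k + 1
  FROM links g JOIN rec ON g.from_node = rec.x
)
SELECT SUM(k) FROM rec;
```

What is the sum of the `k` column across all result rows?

16

Base: (n23, k=0).
Iteration 1: edges from {n23} -> (n16, k=1), (n19, k=1), (n30, k=1).
Iteration 2: edges from {n16,n19,n30} -> (n14, k=2), (n39, k=2).
Iteration 3: edges from {n14,n39} -> (n3, k=3), (n36, k=3), (n39, k=3).
Iteration 4: no outgoing edges from {n3,n36,n39}; recursion stops.
SUM(k) = 0 + 1 + 1 + 1 + 2 + 2 + 3 + 3 + 3 = 16.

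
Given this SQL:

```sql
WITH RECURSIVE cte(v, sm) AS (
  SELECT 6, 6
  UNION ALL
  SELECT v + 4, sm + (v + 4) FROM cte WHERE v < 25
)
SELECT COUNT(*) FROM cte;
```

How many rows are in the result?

6

Base: v=6, sm=6.
Iteration 1: 6 < 25 holds -> v = 6 + 4 = 10, sm = 6 + 10 = 16.
Iteration 2: 10 < 25 holds -> v = 10 + 4 = 14, sm = 16 + 14 = 30.
Iteration 3: 14 < 25 holds -> v = 14 + 4 = 18, sm = 30 + 18 = 48.
Iteration 4: 18 < 25 holds -> v = 18 + 4 = 22, sm = 48 + 22 = 70.
Iteration 5: 22 < 25 holds -> v = 22 + 4 = 26, sm = 70 + 26 = 96.
Iteration 6: 26 < 25 fails; recursion stops.
Total rows emitted: 6.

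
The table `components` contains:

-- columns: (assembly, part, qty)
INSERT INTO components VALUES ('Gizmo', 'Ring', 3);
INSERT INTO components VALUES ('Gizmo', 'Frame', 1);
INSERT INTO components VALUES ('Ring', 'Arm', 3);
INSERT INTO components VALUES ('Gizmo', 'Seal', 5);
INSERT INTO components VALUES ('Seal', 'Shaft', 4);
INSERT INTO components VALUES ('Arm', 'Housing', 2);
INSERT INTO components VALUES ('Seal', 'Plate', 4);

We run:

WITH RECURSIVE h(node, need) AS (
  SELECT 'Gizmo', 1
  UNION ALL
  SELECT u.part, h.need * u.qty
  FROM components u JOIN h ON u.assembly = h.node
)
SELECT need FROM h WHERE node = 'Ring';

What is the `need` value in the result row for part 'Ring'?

Base: (Gizmo, need=1).
Iteration 1: components of {Gizmo} -> Frame = 1*1 = 1, Ring = 1*3 = 3, Seal = 1*5 = 5.
Iteration 2: components of {Frame,Ring,Seal} -> Arm = 3*3 = 9, Plate = 5*4 = 20, Shaft = 5*4 = 20.
Iteration 3: components of {Arm,Plate,Shaft} -> Housing = 9*2 = 18.
Iteration 4: no further components; recursion stops.

3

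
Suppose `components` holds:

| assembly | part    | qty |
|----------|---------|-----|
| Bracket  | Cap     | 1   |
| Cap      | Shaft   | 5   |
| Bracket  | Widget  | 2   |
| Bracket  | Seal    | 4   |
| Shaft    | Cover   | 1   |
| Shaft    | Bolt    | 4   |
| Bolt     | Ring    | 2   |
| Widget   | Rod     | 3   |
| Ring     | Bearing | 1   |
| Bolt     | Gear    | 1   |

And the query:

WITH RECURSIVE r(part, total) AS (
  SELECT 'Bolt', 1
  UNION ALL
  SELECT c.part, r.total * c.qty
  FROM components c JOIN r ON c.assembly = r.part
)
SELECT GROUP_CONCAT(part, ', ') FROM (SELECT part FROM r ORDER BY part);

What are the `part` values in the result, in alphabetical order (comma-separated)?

Bearing, Bolt, Gear, Ring

Base: (Bolt, total=1).
Iteration 1: components of {Bolt} -> Gear = 1*1 = 1, Ring = 1*2 = 2.
Iteration 2: components of {Gear,Ring} -> Bearing = 2*1 = 2.
Iteration 3: no further components; recursion stops.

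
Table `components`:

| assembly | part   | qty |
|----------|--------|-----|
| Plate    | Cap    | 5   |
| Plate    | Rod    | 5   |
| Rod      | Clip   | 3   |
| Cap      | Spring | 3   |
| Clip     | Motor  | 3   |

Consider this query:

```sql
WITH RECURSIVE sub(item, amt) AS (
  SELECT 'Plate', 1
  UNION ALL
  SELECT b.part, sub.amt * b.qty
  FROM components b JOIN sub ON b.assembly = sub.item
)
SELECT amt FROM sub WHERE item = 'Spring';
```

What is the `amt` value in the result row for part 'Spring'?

Base: (Plate, amt=1).
Iteration 1: components of {Plate} -> Cap = 1*5 = 5, Rod = 1*5 = 5.
Iteration 2: components of {Cap,Rod} -> Clip = 5*3 = 15, Spring = 5*3 = 15.
Iteration 3: components of {Clip,Spring} -> Motor = 15*3 = 45.
Iteration 4: no further components; recursion stops.

15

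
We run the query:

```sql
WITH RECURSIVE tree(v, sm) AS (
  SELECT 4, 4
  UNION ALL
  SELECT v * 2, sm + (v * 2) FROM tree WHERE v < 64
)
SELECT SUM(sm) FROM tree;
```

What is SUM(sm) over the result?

228

Base: v=4, sm=4.
Iteration 1: 4 < 64 holds -> v = 4 * 2 = 8, sm = 4 + 8 = 12.
Iteration 2: 8 < 64 holds -> v = 8 * 2 = 16, sm = 12 + 16 = 28.
Iteration 3: 16 < 64 holds -> v = 16 * 2 = 32, sm = 28 + 32 = 60.
Iteration 4: 32 < 64 holds -> v = 32 * 2 = 64, sm = 60 + 64 = 124.
Iteration 5: 64 < 64 fails; recursion stops.
SUM(sm) = 4 + 12 + 28 + 60 + 124 = 228.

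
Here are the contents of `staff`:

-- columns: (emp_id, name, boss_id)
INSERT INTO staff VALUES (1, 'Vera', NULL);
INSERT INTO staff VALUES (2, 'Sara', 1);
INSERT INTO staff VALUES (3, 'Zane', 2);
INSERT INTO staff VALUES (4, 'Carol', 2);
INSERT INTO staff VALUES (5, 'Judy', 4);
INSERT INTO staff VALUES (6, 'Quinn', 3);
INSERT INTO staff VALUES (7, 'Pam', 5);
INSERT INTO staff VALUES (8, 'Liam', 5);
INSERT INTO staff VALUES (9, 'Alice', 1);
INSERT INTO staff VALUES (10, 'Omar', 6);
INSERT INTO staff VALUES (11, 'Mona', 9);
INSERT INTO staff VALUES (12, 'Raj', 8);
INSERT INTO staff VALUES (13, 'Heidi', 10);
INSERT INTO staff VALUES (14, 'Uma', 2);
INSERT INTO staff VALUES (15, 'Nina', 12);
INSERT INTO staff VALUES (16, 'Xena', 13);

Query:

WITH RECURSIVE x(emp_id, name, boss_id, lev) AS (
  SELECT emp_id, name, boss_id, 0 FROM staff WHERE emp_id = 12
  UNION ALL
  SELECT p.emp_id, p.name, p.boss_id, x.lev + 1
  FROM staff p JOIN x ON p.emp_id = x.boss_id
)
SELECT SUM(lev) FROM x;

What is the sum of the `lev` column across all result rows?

15

Base: emp_id=12 (Raj), boss_id=8, lev 0.
Iteration 1: join on emp_id=8 -> Liam (id 8, boss_id=5, lev 1).
Iteration 2: join on emp_id=5 -> Judy (id 5, boss_id=4, lev 2).
Iteration 3: join on emp_id=4 -> Carol (id 4, boss_id=2, lev 3).
Iteration 4: join on emp_id=2 -> Sara (id 2, boss_id=1, lev 4).
Iteration 5: join on emp_id=1 -> Vera (id 1, boss_id=NULL, lev 5).
Iteration 6: boss_id is NULL; no match; recursion stops.
SUM(lev) = 0 + 1 + 2 + 3 + 4 + 5 = 15.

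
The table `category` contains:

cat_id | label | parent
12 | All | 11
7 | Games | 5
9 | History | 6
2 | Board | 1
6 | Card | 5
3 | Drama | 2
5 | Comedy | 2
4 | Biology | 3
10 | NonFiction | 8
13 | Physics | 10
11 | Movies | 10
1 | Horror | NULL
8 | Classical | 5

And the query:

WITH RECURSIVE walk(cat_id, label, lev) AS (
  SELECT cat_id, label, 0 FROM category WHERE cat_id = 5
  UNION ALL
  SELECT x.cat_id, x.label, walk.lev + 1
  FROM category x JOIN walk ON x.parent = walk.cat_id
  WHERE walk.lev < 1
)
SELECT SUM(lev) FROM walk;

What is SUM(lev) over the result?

3

Base: cat_id=5 (Comedy) at lev 0.
Iteration 1: rows with parent in {5} -> Card (id 6, lev 1), Games (id 7, lev 1), Classical (id 8, lev 1).
Iteration 2: lev < 1 fails for all current rows; recursion stops.
SUM(lev) = 0 + 1 + 1 + 1 = 3.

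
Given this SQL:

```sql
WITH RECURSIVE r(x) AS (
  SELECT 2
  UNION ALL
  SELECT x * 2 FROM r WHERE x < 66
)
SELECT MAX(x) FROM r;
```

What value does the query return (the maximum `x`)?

Base: x=2.
Iteration 1: 2 < 66 holds -> x = 2 * 2 = 4.
Iteration 2: 4 < 66 holds -> x = 4 * 2 = 8.
Iteration 3: 8 < 66 holds -> x = 8 * 2 = 16.
Iteration 4: 16 < 66 holds -> x = 16 * 2 = 32.
Iteration 5: 32 < 66 holds -> x = 32 * 2 = 64.
Iteration 6: 64 < 66 holds -> x = 64 * 2 = 128.
Iteration 7: 128 < 66 fails; recursion stops.
x values: 2, 4, 8, 16, 32, 64, 128; the maximum is 128.

128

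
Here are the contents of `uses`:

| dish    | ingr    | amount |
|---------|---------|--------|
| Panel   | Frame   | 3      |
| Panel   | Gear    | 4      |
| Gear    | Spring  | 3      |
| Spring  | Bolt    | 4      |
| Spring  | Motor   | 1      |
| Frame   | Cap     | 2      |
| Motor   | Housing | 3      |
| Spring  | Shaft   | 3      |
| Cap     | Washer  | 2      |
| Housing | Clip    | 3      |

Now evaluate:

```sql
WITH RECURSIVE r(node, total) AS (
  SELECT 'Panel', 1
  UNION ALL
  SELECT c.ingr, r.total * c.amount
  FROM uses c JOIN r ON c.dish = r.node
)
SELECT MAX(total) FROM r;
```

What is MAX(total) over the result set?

Base: (Panel, total=1).
Iteration 1: components of {Panel} -> Frame = 1*3 = 3, Gear = 1*4 = 4.
Iteration 2: components of {Frame,Gear} -> Cap = 3*2 = 6, Spring = 4*3 = 12.
Iteration 3: components of {Cap,Spring} -> Bolt = 12*4 = 48, Motor = 12*1 = 12, Shaft = 12*3 = 36, Washer = 6*2 = 12.
Iteration 4: components of {Bolt,Motor,Shaft,Washer} -> Housing = 12*3 = 36.
Iteration 5: components of {Housing} -> Clip = 36*3 = 108.
Iteration 6: no further components; recursion stops.
total values: 1, 3, 4, 6, 12, 12, 48, 12, 36, 36, 108; the maximum is 108.

108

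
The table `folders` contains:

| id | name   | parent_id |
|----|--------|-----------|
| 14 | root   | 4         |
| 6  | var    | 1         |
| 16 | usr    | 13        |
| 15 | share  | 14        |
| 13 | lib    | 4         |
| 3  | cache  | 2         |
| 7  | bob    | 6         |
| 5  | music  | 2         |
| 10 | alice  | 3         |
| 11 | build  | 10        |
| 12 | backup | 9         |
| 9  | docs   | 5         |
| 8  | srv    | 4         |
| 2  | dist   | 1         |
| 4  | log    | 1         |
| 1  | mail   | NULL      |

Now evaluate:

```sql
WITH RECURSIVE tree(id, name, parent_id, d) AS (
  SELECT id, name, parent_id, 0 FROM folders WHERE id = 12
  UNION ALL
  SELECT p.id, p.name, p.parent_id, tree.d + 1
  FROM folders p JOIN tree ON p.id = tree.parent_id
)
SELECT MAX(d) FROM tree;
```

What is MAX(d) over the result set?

Base: id=12 (backup), parent_id=9, d 0.
Iteration 1: join on id=9 -> docs (id 9, parent_id=5, d 1).
Iteration 2: join on id=5 -> music (id 5, parent_id=2, d 2).
Iteration 3: join on id=2 -> dist (id 2, parent_id=1, d 3).
Iteration 4: join on id=1 -> mail (id 1, parent_id=NULL, d 4).
Iteration 5: parent_id is NULL; no match; recursion stops.
d values: 0, 1, 2, 3, 4; the maximum is 4.

4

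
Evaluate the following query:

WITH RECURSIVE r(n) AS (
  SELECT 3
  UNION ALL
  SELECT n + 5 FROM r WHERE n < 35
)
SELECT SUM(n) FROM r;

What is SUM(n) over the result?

164

Base: n=3.
Iteration 1: 3 < 35 holds -> n = 3 + 5 = 8.
Iteration 2: 8 < 35 holds -> n = 8 + 5 = 13.
Iteration 3: 13 < 35 holds -> n = 13 + 5 = 18.
Iteration 4: 18 < 35 holds -> n = 18 + 5 = 23.
Iteration 5: 23 < 35 holds -> n = 23 + 5 = 28.
Iteration 6: 28 < 35 holds -> n = 28 + 5 = 33.
Iteration 7: 33 < 35 holds -> n = 33 + 5 = 38.
Iteration 8: 38 < 35 fails; recursion stops.
SUM(n) = 3 + 8 + 13 + 18 + 23 + 28 + 33 + 38 = 164.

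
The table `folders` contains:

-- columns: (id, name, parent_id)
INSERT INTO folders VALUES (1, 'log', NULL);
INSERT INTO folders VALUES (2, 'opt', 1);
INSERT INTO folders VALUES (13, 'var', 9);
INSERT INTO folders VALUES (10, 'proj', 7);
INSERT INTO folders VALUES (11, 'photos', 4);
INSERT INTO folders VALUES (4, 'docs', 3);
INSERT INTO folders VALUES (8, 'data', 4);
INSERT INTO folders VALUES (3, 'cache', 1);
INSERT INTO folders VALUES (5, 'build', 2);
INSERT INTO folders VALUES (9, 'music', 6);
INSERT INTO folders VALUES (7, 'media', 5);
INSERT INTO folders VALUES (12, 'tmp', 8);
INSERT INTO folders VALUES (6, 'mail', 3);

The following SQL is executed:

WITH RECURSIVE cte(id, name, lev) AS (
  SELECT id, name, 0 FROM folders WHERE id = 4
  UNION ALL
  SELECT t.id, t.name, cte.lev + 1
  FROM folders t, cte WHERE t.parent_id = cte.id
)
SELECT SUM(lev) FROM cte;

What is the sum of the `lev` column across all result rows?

4

Base: id=4 (docs) at lev 0.
Iteration 1: rows with parent_id in {4} -> data (id 8, lev 1), photos (id 11, lev 1).
Iteration 2: rows with parent_id in {8,11} -> tmp (id 12, lev 2).
Iteration 3: no rows with parent_id in {12}; recursion stops.
SUM(lev) = 0 + 1 + 1 + 2 = 4.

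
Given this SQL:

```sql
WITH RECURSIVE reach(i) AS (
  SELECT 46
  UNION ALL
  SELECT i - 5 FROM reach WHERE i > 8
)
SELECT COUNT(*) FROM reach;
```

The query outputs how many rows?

Base: i=46.
Iteration 1: 46 > 8 holds -> i = 46 - 5 = 41.
Iteration 2: 41 > 8 holds -> i = 41 - 5 = 36.
Iteration 3: 36 > 8 holds -> i = 36 - 5 = 31.
Iteration 4: 31 > 8 holds -> i = 31 - 5 = 26.
Iteration 5: 26 > 8 holds -> i = 26 - 5 = 21.
Iteration 6: 21 > 8 holds -> i = 21 - 5 = 16.
Iteration 7: 16 > 8 holds -> i = 16 - 5 = 11.
Iteration 8: 11 > 8 holds -> i = 11 - 5 = 6.
Iteration 9: 6 > 8 fails; recursion stops.
Total rows emitted: 9.

9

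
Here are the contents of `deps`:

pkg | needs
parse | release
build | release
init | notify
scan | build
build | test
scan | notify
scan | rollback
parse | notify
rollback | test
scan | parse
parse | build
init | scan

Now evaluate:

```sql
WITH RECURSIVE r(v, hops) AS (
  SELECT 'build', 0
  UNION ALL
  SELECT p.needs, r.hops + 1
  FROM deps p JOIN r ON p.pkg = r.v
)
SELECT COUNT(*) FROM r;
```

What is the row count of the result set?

3

Base: (build, hops=0).
Iteration 1: edges from {build} -> (release, hops=1), (test, hops=1).
Iteration 2: no outgoing edges from {release,test}; recursion stops.
Total rows emitted: 3.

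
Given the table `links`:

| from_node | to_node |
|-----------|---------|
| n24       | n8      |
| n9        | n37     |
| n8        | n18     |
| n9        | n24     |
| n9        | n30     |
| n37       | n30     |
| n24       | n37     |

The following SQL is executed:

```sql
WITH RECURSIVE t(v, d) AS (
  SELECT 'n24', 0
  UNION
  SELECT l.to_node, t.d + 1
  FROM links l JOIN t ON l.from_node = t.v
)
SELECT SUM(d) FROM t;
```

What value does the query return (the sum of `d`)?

6

Base: (n24, d=0).
Iteration 1: edges from {n24} -> (n37, d=1), (n8, d=1).
Iteration 2: edges from {n37,n8} -> (n18, d=2), (n30, d=2).
Iteration 3: no outgoing edges from {n18,n30}; recursion stops.
SUM(d) = 0 + 1 + 1 + 2 + 2 = 6.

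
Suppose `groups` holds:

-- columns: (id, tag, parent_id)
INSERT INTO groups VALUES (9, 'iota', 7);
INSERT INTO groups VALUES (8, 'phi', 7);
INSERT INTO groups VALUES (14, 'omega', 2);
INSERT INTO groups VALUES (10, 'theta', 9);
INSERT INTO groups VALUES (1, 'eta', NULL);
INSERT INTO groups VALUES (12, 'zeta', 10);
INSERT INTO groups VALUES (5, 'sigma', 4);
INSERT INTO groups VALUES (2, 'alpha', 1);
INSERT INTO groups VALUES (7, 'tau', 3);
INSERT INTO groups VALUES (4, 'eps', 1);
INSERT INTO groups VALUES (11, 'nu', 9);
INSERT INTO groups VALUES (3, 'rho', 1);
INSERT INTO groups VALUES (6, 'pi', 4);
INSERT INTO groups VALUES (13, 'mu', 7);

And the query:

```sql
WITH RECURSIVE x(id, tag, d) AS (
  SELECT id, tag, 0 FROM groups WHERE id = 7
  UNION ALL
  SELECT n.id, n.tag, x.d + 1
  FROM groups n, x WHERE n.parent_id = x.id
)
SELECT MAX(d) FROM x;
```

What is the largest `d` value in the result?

3

Base: id=7 (tau) at d 0.
Iteration 1: rows with parent_id in {7} -> phi (id 8, d 1), iota (id 9, d 1), mu (id 13, d 1).
Iteration 2: rows with parent_id in {8,9,13} -> theta (id 10, d 2), nu (id 11, d 2).
Iteration 3: rows with parent_id in {10,11} -> zeta (id 12, d 3).
Iteration 4: no rows with parent_id in {12}; recursion stops.
d values: 0, 1, 1, 1, 2, 2, 3; the maximum is 3.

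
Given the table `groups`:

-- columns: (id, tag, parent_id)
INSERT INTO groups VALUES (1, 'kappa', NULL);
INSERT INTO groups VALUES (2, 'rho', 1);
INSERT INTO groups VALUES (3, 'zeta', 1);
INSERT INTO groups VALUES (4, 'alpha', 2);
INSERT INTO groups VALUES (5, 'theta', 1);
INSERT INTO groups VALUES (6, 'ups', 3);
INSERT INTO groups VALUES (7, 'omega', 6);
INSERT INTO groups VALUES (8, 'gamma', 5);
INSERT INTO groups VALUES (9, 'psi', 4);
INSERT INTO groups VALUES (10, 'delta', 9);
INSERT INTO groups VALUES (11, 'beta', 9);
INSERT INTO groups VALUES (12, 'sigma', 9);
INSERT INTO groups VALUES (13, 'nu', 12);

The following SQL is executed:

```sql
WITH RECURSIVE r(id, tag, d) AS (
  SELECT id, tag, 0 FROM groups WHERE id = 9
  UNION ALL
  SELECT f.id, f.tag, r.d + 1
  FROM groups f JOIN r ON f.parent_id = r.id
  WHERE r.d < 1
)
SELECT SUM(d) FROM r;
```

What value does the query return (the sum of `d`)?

3

Base: id=9 (psi) at d 0.
Iteration 1: rows with parent_id in {9} -> delta (id 10, d 1), beta (id 11, d 1), sigma (id 12, d 1).
Iteration 2: d < 1 fails for all current rows; recursion stops.
SUM(d) = 0 + 1 + 1 + 1 = 3.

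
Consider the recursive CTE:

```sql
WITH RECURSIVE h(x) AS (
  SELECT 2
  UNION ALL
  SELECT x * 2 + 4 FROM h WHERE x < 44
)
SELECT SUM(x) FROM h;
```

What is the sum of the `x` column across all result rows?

74

Base: x=2.
Iteration 1: 2 < 44 holds -> x = 2 * 2 + 4 = 8.
Iteration 2: 8 < 44 holds -> x = 8 * 2 + 4 = 20.
Iteration 3: 20 < 44 holds -> x = 20 * 2 + 4 = 44.
Iteration 4: 44 < 44 fails; recursion stops.
SUM(x) = 2 + 8 + 20 + 44 = 74.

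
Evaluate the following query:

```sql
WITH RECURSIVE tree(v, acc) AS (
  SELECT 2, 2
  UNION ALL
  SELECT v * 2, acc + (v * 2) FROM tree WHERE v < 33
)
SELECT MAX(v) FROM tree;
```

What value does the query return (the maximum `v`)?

64

Base: v=2, acc=2.
Iteration 1: 2 < 33 holds -> v = 2 * 2 = 4, acc = 2 + 4 = 6.
Iteration 2: 4 < 33 holds -> v = 4 * 2 = 8, acc = 6 + 8 = 14.
Iteration 3: 8 < 33 holds -> v = 8 * 2 = 16, acc = 14 + 16 = 30.
Iteration 4: 16 < 33 holds -> v = 16 * 2 = 32, acc = 30 + 32 = 62.
Iteration 5: 32 < 33 holds -> v = 32 * 2 = 64, acc = 62 + 64 = 126.
Iteration 6: 64 < 33 fails; recursion stops.
v values: 2, 4, 8, 16, 32, 64; the maximum is 64.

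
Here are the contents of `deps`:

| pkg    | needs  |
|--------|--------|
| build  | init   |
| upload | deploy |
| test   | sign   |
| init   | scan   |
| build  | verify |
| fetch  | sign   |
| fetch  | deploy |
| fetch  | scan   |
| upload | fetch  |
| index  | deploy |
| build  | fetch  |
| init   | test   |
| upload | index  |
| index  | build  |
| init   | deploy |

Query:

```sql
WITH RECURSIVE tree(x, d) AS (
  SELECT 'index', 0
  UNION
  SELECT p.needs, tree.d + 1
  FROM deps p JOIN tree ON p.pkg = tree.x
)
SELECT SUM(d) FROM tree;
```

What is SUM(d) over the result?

Base: (index, d=0).
Iteration 1: edges from {index} -> (build, d=1), (deploy, d=1).
Iteration 2: edges from {build,deploy} -> (fetch, d=2), (init, d=2), (verify, d=2).
Iteration 3: edges from {fetch,init,verify} -> (deploy, d=3), (scan, d=3), (sign, d=3), (test, d=3). [UNION drops 2 duplicate row(s)]
Iteration 4: edges from {deploy,scan,sign,test} -> (sign, d=4).
Iteration 5: no outgoing edges from {sign}; recursion stops.
SUM(d) = 0 + 1 + 1 + 2 + 2 + 2 + 3 + 3 + 3 + 3 + 4 = 24.

24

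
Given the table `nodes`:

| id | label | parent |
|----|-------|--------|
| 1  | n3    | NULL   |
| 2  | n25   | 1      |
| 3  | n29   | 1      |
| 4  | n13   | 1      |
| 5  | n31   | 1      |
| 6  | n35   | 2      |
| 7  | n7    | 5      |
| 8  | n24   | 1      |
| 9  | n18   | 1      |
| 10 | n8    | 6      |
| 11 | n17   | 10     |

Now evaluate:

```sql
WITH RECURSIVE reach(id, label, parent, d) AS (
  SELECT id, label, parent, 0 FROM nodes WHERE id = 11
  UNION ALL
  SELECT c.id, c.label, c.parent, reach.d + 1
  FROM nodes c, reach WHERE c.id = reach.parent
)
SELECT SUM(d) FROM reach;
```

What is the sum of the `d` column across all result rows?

10

Base: id=11 (n17), parent=10, d 0.
Iteration 1: join on id=10 -> n8 (id 10, parent=6, d 1).
Iteration 2: join on id=6 -> n35 (id 6, parent=2, d 2).
Iteration 3: join on id=2 -> n25 (id 2, parent=1, d 3).
Iteration 4: join on id=1 -> n3 (id 1, parent=NULL, d 4).
Iteration 5: parent is NULL; no match; recursion stops.
SUM(d) = 0 + 1 + 2 + 3 + 4 = 10.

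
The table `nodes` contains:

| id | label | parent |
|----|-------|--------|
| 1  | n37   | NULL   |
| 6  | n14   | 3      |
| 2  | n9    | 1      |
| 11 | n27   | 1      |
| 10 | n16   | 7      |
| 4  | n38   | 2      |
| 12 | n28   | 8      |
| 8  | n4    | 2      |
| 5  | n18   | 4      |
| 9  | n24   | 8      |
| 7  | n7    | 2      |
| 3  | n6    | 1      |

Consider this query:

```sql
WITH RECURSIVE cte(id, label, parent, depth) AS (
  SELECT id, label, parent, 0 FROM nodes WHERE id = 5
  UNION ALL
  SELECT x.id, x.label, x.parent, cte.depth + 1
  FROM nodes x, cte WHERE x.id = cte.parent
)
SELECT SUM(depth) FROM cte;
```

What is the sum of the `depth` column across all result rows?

Base: id=5 (n18), parent=4, depth 0.
Iteration 1: join on id=4 -> n38 (id 4, parent=2, depth 1).
Iteration 2: join on id=2 -> n9 (id 2, parent=1, depth 2).
Iteration 3: join on id=1 -> n37 (id 1, parent=NULL, depth 3).
Iteration 4: parent is NULL; no match; recursion stops.
SUM(depth) = 0 + 1 + 2 + 3 = 6.

6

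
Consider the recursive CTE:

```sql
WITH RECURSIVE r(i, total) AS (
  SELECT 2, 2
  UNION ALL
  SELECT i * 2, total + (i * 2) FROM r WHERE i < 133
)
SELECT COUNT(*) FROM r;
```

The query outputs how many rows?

Base: i=2, total=2.
Iteration 1: 2 < 133 holds -> i = 2 * 2 = 4, total = 2 + 4 = 6.
Iteration 2: 4 < 133 holds -> i = 4 * 2 = 8, total = 6 + 8 = 14.
Iteration 3: 8 < 133 holds -> i = 8 * 2 = 16, total = 14 + 16 = 30.
Iteration 4: 16 < 133 holds -> i = 16 * 2 = 32, total = 30 + 32 = 62.
Iteration 5: 32 < 133 holds -> i = 32 * 2 = 64, total = 62 + 64 = 126.
Iteration 6: 64 < 133 holds -> i = 64 * 2 = 128, total = 126 + 128 = 254.
Iteration 7: 128 < 133 holds -> i = 128 * 2 = 256, total = 254 + 256 = 510.
Iteration 8: 256 < 133 fails; recursion stops.
Total rows emitted: 8.

8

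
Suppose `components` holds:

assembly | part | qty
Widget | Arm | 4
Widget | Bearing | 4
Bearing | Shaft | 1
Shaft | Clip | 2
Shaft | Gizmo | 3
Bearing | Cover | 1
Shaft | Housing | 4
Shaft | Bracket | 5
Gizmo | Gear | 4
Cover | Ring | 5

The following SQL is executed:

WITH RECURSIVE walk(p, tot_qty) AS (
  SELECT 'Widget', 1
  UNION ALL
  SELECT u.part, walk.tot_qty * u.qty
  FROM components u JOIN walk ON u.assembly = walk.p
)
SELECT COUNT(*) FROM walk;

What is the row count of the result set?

11

Base: (Widget, tot_qty=1).
Iteration 1: components of {Widget} -> Arm = 1*4 = 4, Bearing = 1*4 = 4.
Iteration 2: components of {Arm,Bearing} -> Cover = 4*1 = 4, Shaft = 4*1 = 4.
Iteration 3: components of {Cover,Shaft} -> Bracket = 4*5 = 20, Clip = 4*2 = 8, Gizmo = 4*3 = 12, Housing = 4*4 = 16, Ring = 4*5 = 20.
Iteration 4: components of {Bracket,Clip,Gizmo,Housing,Ring} -> Gear = 12*4 = 48.
Iteration 5: no further components; recursion stops.
Total rows emitted: 11.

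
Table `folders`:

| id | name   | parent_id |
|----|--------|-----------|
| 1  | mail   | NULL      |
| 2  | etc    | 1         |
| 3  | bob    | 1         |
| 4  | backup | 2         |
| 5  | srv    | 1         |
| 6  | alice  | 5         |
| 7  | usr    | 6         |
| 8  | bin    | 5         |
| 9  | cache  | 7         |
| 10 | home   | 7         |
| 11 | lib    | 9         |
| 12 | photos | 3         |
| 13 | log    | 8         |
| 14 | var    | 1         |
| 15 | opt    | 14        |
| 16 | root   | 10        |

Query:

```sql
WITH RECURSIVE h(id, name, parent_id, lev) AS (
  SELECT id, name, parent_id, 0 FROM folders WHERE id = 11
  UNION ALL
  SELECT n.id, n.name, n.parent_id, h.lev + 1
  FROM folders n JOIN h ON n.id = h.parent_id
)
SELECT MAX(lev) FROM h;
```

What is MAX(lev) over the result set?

5

Base: id=11 (lib), parent_id=9, lev 0.
Iteration 1: join on id=9 -> cache (id 9, parent_id=7, lev 1).
Iteration 2: join on id=7 -> usr (id 7, parent_id=6, lev 2).
Iteration 3: join on id=6 -> alice (id 6, parent_id=5, lev 3).
Iteration 4: join on id=5 -> srv (id 5, parent_id=1, lev 4).
Iteration 5: join on id=1 -> mail (id 1, parent_id=NULL, lev 5).
Iteration 6: parent_id is NULL; no match; recursion stops.
lev values: 0, 1, 2, 3, 4, 5; the maximum is 5.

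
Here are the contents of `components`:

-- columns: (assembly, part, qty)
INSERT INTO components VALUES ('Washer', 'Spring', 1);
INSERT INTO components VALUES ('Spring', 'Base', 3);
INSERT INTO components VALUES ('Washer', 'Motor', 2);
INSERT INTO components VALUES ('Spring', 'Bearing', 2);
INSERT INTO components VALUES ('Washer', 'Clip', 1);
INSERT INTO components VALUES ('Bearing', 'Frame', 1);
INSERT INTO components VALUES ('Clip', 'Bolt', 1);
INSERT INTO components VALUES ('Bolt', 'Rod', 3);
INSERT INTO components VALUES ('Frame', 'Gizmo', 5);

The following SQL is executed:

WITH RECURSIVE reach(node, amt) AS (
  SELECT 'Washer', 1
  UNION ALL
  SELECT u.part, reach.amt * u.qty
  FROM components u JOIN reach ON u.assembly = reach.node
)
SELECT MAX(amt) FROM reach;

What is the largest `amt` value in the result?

Base: (Washer, amt=1).
Iteration 1: components of {Washer} -> Clip = 1*1 = 1, Motor = 1*2 = 2, Spring = 1*1 = 1.
Iteration 2: components of {Clip,Motor,Spring} -> Base = 1*3 = 3, Bearing = 1*2 = 2, Bolt = 1*1 = 1.
Iteration 3: components of {Base,Bearing,Bolt} -> Frame = 2*1 = 2, Rod = 1*3 = 3.
Iteration 4: components of {Frame,Rod} -> Gizmo = 2*5 = 10.
Iteration 5: no further components; recursion stops.
amt values: 1, 1, 2, 1, 3, 2, 1, 2, 3, 10; the maximum is 10.

10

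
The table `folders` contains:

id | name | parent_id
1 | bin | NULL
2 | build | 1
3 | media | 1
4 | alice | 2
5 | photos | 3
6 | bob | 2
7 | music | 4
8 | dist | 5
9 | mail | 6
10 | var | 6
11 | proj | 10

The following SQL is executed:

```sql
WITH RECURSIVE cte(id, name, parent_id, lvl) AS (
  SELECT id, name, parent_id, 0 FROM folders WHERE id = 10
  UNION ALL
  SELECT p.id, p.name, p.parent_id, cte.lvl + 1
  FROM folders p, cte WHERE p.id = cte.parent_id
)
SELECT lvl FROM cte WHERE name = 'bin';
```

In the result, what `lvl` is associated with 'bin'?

Base: id=10 (var), parent_id=6, lvl 0.
Iteration 1: join on id=6 -> bob (id 6, parent_id=2, lvl 1).
Iteration 2: join on id=2 -> build (id 2, parent_id=1, lvl 2).
Iteration 3: join on id=1 -> bin (id 1, parent_id=NULL, lvl 3).
Iteration 4: parent_id is NULL; no match; recursion stops.

3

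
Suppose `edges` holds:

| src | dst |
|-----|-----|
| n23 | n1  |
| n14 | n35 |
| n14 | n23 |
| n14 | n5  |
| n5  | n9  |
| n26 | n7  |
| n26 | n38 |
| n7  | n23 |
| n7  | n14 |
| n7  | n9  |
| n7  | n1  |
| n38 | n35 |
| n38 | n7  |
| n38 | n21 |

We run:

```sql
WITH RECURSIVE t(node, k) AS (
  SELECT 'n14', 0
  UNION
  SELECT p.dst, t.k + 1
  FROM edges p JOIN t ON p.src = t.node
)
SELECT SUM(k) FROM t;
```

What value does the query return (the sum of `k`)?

7

Base: (n14, k=0).
Iteration 1: edges from {n14} -> (n23, k=1), (n35, k=1), (n5, k=1).
Iteration 2: edges from {n23,n35,n5} -> (n1, k=2), (n9, k=2).
Iteration 3: no outgoing edges from {n1,n9}; recursion stops.
SUM(k) = 0 + 1 + 1 + 1 + 2 + 2 = 7.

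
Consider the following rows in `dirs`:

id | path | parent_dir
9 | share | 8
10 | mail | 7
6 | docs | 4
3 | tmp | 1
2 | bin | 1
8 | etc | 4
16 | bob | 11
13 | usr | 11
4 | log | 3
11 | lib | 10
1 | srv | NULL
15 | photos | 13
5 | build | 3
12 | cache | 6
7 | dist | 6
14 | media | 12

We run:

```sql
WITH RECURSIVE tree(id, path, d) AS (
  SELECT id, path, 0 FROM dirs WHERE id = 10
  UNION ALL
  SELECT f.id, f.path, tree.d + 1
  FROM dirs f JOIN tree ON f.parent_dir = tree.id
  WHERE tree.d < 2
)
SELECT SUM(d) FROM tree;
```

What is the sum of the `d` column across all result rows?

5

Base: id=10 (mail) at d 0.
Iteration 1: rows with parent_dir in {10} -> lib (id 11, d 1).
Iteration 2: rows with parent_dir in {11} -> usr (id 13, d 2), bob (id 16, d 2).
Iteration 3: d < 2 fails for all current rows; recursion stops.
SUM(d) = 0 + 1 + 2 + 2 = 5.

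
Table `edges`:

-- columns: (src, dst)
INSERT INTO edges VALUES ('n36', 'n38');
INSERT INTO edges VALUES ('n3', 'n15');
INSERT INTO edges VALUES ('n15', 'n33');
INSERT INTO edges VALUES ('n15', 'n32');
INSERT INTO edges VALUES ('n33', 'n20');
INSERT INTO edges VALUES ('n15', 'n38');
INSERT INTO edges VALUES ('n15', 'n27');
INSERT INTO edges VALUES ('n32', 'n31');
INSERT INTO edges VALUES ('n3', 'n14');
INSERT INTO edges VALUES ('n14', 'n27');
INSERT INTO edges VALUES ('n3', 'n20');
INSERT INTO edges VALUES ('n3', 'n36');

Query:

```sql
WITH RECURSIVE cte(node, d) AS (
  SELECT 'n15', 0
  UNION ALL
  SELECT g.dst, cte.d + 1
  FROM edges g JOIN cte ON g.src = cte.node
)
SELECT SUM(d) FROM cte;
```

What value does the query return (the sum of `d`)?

Base: (n15, d=0).
Iteration 1: edges from {n15} -> (n27, d=1), (n32, d=1), (n33, d=1), (n38, d=1).
Iteration 2: edges from {n27,n32,n33,n38} -> (n20, d=2), (n31, d=2).
Iteration 3: no outgoing edges from {n20,n31}; recursion stops.
SUM(d) = 0 + 1 + 1 + 1 + 1 + 2 + 2 = 8.

8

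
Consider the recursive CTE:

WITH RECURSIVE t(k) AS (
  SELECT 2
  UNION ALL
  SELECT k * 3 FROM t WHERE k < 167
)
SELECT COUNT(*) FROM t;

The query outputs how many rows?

Base: k=2.
Iteration 1: 2 < 167 holds -> k = 2 * 3 = 6.
Iteration 2: 6 < 167 holds -> k = 6 * 3 = 18.
Iteration 3: 18 < 167 holds -> k = 18 * 3 = 54.
Iteration 4: 54 < 167 holds -> k = 54 * 3 = 162.
Iteration 5: 162 < 167 holds -> k = 162 * 3 = 486.
Iteration 6: 486 < 167 fails; recursion stops.
Total rows emitted: 6.

6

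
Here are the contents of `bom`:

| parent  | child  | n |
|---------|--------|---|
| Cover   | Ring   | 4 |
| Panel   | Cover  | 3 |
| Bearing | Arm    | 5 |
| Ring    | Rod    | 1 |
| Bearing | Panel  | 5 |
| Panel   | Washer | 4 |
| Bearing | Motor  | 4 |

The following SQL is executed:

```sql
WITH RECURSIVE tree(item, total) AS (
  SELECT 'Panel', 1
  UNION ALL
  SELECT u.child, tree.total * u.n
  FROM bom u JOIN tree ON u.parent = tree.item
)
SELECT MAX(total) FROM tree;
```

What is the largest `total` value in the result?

12

Base: (Panel, total=1).
Iteration 1: components of {Panel} -> Cover = 1*3 = 3, Washer = 1*4 = 4.
Iteration 2: components of {Cover,Washer} -> Ring = 3*4 = 12.
Iteration 3: components of {Ring} -> Rod = 12*1 = 12.
Iteration 4: no further components; recursion stops.
total values: 1, 3, 4, 12, 12; the maximum is 12.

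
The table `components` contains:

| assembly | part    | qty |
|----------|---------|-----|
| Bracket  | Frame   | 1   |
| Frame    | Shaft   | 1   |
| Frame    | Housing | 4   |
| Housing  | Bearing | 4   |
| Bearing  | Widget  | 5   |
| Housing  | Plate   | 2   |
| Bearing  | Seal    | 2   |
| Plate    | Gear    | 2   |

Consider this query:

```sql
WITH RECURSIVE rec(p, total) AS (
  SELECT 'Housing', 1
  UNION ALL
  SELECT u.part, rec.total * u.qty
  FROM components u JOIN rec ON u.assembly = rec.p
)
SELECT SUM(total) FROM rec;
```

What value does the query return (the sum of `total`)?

Base: (Housing, total=1).
Iteration 1: components of {Housing} -> Bearing = 1*4 = 4, Plate = 1*2 = 2.
Iteration 2: components of {Bearing,Plate} -> Gear = 2*2 = 4, Seal = 4*2 = 8, Widget = 4*5 = 20.
Iteration 3: no further components; recursion stops.
SUM(total) = 1 + 4 + 2 + 20 + 8 + 4 = 39.

39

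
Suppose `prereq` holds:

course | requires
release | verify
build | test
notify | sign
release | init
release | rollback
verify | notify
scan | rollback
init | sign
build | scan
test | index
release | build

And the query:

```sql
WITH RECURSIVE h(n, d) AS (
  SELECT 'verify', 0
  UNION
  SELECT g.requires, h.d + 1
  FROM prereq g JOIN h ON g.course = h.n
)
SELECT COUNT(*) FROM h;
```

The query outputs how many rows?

3

Base: (verify, d=0).
Iteration 1: edges from {verify} -> (notify, d=1).
Iteration 2: edges from {notify} -> (sign, d=2).
Iteration 3: no outgoing edges from {sign}; recursion stops.
Total rows emitted: 3.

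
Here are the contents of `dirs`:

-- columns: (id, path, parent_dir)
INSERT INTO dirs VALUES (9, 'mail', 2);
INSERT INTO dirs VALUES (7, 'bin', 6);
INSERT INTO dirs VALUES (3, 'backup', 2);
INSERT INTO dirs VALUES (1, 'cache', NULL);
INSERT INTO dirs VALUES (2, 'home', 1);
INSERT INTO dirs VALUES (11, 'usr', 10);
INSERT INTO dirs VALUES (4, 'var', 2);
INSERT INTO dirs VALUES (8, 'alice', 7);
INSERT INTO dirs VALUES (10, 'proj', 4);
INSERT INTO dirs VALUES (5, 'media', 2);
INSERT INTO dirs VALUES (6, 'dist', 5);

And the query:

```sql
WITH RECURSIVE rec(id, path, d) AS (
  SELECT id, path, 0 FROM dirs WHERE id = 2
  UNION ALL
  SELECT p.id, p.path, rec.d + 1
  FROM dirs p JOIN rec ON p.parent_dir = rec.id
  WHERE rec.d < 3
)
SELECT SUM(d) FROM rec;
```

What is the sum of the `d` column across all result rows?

Base: id=2 (home) at d 0.
Iteration 1: rows with parent_dir in {2} -> backup (id 3, d 1), var (id 4, d 1), media (id 5, d 1), mail (id 9, d 1).
Iteration 2: rows with parent_dir in {3,4,5,9} -> dist (id 6, d 2), proj (id 10, d 2).
Iteration 3: rows with parent_dir in {6,10} -> bin (id 7, d 3), usr (id 11, d 3).
Iteration 4: d < 3 fails for all current rows; recursion stops.
SUM(d) = 0 + 1 + 1 + 1 + 1 + 2 + 2 + 3 + 3 = 14.

14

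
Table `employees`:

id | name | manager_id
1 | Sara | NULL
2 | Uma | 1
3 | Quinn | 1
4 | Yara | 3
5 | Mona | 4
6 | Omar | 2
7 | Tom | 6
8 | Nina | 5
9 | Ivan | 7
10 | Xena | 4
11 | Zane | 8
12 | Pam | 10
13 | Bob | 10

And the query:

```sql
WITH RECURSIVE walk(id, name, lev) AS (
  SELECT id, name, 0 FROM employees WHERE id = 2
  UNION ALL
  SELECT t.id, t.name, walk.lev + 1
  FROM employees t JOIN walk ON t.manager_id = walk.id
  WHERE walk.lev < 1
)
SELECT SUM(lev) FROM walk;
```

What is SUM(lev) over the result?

1

Base: id=2 (Uma) at lev 0.
Iteration 1: rows with manager_id in {2} -> Omar (id 6, lev 1).
Iteration 2: lev < 1 fails for all current rows; recursion stops.
SUM(lev) = 0 + 1 = 1.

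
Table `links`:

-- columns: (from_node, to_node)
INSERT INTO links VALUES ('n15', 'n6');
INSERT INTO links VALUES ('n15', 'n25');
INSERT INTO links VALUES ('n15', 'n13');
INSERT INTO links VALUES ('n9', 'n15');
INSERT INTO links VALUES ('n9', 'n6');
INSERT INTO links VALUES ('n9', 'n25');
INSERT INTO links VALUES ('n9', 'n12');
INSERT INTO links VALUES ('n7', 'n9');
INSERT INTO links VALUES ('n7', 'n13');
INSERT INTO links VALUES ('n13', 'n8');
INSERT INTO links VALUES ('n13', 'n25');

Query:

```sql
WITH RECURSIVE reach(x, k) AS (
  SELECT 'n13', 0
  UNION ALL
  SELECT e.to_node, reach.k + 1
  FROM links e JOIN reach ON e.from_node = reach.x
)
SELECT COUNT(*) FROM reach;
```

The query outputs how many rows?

3

Base: (n13, k=0).
Iteration 1: edges from {n13} -> (n25, k=1), (n8, k=1).
Iteration 2: no outgoing edges from {n25,n8}; recursion stops.
Total rows emitted: 3.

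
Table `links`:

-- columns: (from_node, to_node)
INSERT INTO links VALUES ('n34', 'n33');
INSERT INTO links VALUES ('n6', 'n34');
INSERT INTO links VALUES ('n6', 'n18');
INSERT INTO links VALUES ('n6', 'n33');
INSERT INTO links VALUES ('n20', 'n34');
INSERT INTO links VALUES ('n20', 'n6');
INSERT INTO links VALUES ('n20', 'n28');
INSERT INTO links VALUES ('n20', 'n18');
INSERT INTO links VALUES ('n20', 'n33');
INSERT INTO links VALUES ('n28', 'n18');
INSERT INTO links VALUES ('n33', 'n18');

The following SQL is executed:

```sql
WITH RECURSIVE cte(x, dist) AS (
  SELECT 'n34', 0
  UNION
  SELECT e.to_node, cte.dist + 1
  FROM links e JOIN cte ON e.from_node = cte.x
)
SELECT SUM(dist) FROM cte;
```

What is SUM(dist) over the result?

Base: (n34, dist=0).
Iteration 1: edges from {n34} -> (n33, dist=1).
Iteration 2: edges from {n33} -> (n18, dist=2).
Iteration 3: no outgoing edges from {n18}; recursion stops.
SUM(dist) = 0 + 1 + 2 = 3.

3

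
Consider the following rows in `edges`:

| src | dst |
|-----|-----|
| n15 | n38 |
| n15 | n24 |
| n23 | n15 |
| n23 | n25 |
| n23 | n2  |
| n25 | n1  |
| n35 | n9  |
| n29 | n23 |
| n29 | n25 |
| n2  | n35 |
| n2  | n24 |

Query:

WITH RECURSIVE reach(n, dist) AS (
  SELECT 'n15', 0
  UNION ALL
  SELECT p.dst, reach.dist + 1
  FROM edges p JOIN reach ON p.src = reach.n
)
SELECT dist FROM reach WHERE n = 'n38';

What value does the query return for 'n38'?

Base: (n15, dist=0).
Iteration 1: edges from {n15} -> (n24, dist=1), (n38, dist=1).
Iteration 2: no outgoing edges from {n24,n38}; recursion stops.

1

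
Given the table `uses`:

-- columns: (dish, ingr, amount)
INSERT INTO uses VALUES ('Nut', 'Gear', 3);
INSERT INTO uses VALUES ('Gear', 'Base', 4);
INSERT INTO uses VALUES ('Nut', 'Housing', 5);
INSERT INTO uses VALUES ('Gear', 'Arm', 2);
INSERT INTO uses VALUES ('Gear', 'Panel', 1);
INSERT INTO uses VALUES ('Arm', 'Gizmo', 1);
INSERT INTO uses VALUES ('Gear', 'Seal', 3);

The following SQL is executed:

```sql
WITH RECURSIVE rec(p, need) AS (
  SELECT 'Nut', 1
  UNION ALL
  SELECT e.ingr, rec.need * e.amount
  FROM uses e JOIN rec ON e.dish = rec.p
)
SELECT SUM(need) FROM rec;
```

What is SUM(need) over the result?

Base: (Nut, need=1).
Iteration 1: components of {Nut} -> Gear = 1*3 = 3, Housing = 1*5 = 5.
Iteration 2: components of {Gear,Housing} -> Arm = 3*2 = 6, Base = 3*4 = 12, Panel = 3*1 = 3, Seal = 3*3 = 9.
Iteration 3: components of {Arm,Base,Panel,Seal} -> Gizmo = 6*1 = 6.
Iteration 4: no further components; recursion stops.
SUM(need) = 1 + 3 + 5 + 12 + 6 + 3 + 9 + 6 = 45.

45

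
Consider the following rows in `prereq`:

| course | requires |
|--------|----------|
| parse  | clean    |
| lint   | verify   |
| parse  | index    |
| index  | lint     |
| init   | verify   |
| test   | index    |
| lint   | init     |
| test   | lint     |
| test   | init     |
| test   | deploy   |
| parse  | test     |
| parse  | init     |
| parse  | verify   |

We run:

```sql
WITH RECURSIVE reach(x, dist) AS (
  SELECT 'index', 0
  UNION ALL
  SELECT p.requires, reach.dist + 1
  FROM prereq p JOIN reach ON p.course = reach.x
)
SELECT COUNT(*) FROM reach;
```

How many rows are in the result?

Base: (index, dist=0).
Iteration 1: edges from {index} -> (lint, dist=1).
Iteration 2: edges from {lint} -> (init, dist=2), (verify, dist=2).
Iteration 3: edges from {init,verify} -> (verify, dist=3).
Iteration 4: no outgoing edges from {verify}; recursion stops.
Total rows emitted: 5.

5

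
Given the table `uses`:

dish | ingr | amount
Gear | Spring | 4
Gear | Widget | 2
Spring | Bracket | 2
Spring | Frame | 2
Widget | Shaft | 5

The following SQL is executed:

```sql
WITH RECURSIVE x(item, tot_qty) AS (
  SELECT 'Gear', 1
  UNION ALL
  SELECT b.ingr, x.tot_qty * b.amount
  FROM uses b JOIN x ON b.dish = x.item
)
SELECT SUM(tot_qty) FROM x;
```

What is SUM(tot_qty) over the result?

Base: (Gear, tot_qty=1).
Iteration 1: components of {Gear} -> Spring = 1*4 = 4, Widget = 1*2 = 2.
Iteration 2: components of {Spring,Widget} -> Bracket = 4*2 = 8, Frame = 4*2 = 8, Shaft = 2*5 = 10.
Iteration 3: no further components; recursion stops.
SUM(tot_qty) = 1 + 4 + 2 + 8 + 8 + 10 = 33.

33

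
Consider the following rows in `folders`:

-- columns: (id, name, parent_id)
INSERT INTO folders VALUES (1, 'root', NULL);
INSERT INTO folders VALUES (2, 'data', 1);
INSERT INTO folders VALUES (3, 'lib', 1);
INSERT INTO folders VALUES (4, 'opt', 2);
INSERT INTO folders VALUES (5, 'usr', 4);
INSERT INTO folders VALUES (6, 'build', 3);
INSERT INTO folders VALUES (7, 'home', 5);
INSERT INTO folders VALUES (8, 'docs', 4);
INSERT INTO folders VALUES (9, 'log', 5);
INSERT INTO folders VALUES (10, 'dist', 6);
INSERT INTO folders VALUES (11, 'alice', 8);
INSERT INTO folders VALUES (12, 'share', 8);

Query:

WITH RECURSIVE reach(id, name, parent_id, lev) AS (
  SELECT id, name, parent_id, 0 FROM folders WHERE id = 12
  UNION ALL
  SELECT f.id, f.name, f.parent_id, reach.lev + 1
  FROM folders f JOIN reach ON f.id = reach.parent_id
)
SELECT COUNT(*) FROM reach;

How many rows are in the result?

Base: id=12 (share), parent_id=8, lev 0.
Iteration 1: join on id=8 -> docs (id 8, parent_id=4, lev 1).
Iteration 2: join on id=4 -> opt (id 4, parent_id=2, lev 2).
Iteration 3: join on id=2 -> data (id 2, parent_id=1, lev 3).
Iteration 4: join on id=1 -> root (id 1, parent_id=NULL, lev 4).
Iteration 5: parent_id is NULL; no match; recursion stops.
Total rows emitted: 5.

5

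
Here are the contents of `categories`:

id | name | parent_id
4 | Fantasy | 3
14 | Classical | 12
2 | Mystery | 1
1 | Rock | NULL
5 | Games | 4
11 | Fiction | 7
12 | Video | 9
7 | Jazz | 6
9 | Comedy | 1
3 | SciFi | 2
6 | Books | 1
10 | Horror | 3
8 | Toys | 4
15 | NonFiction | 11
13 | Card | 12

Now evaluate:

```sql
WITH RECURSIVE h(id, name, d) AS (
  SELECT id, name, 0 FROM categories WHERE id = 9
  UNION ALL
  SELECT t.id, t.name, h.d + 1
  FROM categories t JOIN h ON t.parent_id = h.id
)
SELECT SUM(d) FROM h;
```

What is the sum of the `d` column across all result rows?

5

Base: id=9 (Comedy) at d 0.
Iteration 1: rows with parent_id in {9} -> Video (id 12, d 1).
Iteration 2: rows with parent_id in {12} -> Card (id 13, d 2), Classical (id 14, d 2).
Iteration 3: no rows with parent_id in {13,14}; recursion stops.
SUM(d) = 0 + 1 + 2 + 2 = 5.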